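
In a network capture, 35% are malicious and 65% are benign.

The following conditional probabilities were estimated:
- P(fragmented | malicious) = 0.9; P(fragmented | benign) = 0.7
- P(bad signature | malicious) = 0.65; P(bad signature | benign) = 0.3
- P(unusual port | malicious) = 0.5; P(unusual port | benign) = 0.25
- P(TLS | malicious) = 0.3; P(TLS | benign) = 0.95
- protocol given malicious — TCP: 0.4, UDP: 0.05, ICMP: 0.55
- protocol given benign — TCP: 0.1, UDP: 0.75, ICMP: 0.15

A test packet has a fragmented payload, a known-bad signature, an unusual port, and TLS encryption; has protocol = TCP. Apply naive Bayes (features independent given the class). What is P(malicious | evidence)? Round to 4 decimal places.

0.7912

malicious: 0.35 × 0.9 × 0.65 × 0.5 × 0.3 × 0.4 = 0.012285
benign: 0.65 × 0.7 × 0.3 × 0.25 × 0.95 × 0.1 = 0.003241875
P(malicious | x) = 0.012285 / 0.015526875 ≈ 0.7912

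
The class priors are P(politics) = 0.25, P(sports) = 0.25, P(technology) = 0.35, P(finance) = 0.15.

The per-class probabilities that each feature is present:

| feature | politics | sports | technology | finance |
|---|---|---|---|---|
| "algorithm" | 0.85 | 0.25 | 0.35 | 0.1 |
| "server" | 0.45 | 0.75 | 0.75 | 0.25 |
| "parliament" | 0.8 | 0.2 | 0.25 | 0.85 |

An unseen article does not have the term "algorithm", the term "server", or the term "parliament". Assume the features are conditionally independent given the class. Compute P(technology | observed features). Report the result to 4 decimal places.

politics: 0.25 × (1−0.85) × (1−0.45) × (1−0.8) = 0.004125
sports: 0.25 × (1−0.25) × (1−0.75) × (1−0.2) = 0.0375
technology: 0.35 × (1−0.35) × (1−0.75) × (1−0.25) = 0.04265625
finance: 0.15 × (1−0.1) × (1−0.25) × (1−0.85) = 0.0151875
P(technology | x) = 0.04265625 / 0.09946875 ≈ 0.4288

0.4288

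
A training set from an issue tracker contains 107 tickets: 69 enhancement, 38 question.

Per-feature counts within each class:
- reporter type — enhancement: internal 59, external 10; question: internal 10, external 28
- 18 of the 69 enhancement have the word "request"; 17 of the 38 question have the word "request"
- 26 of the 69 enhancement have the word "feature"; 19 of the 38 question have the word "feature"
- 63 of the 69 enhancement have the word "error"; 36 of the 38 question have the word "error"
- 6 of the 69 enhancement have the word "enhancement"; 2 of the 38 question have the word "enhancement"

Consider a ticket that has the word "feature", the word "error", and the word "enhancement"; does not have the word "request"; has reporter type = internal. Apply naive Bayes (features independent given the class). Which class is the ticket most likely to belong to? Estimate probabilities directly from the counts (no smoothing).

enhancement

enhancement: (69/107) × (59/69) × (51/69) × (26/69) × (63/69) × (6/69) ≈ 0.0121929
question: (38/107) × (10/38) × (21/38) × (19/38) × (36/38) × (2/38) ≈ 0.00128762
Highest score → enhancement.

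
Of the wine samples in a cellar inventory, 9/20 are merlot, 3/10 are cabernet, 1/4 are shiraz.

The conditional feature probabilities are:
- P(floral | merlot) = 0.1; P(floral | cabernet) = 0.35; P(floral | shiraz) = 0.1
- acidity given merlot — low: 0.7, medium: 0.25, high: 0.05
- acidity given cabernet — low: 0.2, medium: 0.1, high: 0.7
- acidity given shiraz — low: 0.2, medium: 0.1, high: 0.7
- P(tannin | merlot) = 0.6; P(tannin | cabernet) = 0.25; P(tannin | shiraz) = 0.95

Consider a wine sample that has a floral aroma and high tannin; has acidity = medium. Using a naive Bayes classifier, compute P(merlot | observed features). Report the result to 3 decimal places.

merlot: 0.45 × 0.1 × 0.25 × 0.6 = 0.00675
cabernet: 0.3 × 0.35 × 0.1 × 0.25 = 0.002625
shiraz: 0.25 × 0.1 × 0.1 × 0.95 = 0.002375
P(merlot | x) = 0.00675 / 0.01175 ≈ 0.574

0.574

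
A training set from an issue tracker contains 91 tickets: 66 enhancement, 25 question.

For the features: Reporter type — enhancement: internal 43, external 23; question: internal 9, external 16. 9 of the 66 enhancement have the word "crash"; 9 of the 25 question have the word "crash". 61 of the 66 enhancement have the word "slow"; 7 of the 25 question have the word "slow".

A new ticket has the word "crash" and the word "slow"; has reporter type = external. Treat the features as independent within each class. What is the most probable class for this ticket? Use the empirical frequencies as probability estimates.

enhancement: (66/91) × (23/66) × (9/66) × (61/66) ≈ 0.0318545
question: (25/91) × (16/25) × (9/25) × (7/25) ≈ 0.0177231
Highest score → enhancement.

enhancement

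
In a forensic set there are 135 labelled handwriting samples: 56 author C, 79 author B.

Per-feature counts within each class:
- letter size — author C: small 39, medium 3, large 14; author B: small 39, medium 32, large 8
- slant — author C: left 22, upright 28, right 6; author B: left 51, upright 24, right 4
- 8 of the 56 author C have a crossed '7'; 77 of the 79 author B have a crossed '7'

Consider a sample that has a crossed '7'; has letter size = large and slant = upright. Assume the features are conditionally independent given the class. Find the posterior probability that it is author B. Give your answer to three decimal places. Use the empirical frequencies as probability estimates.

author C: (56/135) × (14/56) × (28/56) × (8/56) ≈ 0.00740741
author B: (79/135) × (8/79) × (24/79) × (77/79) ≈ 0.017547
P(author B | x) = 0.017547 / 0.02495441 ≈ 0.703

0.703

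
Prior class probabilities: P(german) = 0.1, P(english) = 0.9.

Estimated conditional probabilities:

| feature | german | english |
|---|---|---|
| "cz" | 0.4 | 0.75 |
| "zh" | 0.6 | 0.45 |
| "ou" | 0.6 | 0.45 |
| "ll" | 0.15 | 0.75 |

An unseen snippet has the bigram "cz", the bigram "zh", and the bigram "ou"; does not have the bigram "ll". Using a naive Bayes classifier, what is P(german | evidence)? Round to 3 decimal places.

0.264

german: 0.1 × 0.4 × 0.6 × 0.6 × (1−0.15) = 0.01224
english: 0.9 × 0.75 × 0.45 × 0.45 × (1−0.75) = 0.034171875
P(german | x) = 0.01224 / 0.046411875 ≈ 0.264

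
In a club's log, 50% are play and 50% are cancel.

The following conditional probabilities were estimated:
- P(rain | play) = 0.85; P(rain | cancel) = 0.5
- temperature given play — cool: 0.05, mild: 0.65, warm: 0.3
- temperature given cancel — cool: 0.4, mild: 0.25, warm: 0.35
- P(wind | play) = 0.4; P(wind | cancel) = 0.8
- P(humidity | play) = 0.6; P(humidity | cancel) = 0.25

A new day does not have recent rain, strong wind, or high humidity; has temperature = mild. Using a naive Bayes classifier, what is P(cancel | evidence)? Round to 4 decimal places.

0.4448

play: 0.5 × (1−0.85) × 0.65 × (1−0.4) × (1−0.6) = 0.0117
cancel: 0.5 × (1−0.5) × 0.25 × (1−0.8) × (1−0.25) = 0.009375
P(cancel | x) = 0.009375 / 0.021075 ≈ 0.4448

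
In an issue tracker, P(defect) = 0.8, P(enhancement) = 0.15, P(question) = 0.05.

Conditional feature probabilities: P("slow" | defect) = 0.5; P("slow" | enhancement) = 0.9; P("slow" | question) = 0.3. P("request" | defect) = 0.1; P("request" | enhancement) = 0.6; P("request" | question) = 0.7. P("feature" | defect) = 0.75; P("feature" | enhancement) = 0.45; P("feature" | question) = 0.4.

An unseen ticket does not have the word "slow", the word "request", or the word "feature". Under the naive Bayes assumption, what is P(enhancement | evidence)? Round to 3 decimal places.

0.033

defect: 0.8 × (1−0.5) × (1−0.1) × (1−0.75) = 0.09
enhancement: 0.15 × (1−0.9) × (1−0.6) × (1−0.45) = 0.0033
question: 0.05 × (1−0.3) × (1−0.7) × (1−0.4) = 0.0063
P(enhancement | x) = 0.0033 / 0.0996 ≈ 0.033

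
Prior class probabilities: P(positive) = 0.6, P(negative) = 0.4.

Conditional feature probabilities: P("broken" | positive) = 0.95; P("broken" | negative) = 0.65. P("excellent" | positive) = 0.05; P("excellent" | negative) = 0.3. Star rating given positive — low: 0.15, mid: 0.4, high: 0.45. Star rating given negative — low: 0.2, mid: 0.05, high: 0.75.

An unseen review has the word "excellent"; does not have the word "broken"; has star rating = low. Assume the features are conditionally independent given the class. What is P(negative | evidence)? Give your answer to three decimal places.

0.974

positive: 0.6 × (1−0.95) × 0.05 × 0.15 = 0.000225
negative: 0.4 × (1−0.65) × 0.3 × 0.2 = 0.0084
P(negative | x) = 0.0084 / 0.008625 ≈ 0.974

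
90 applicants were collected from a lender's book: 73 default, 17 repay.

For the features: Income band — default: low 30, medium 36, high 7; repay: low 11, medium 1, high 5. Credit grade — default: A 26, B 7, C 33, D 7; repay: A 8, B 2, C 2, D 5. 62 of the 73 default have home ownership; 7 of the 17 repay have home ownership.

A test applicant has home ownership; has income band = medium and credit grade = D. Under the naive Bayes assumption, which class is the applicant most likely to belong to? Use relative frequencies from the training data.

default

default: (73/90) × (36/73) × (7/73) × (62/73) ≈ 0.0325765
repay: (17/90) × (1/17) × (5/17) × (7/17) ≈ 0.00134564
Highest score → default.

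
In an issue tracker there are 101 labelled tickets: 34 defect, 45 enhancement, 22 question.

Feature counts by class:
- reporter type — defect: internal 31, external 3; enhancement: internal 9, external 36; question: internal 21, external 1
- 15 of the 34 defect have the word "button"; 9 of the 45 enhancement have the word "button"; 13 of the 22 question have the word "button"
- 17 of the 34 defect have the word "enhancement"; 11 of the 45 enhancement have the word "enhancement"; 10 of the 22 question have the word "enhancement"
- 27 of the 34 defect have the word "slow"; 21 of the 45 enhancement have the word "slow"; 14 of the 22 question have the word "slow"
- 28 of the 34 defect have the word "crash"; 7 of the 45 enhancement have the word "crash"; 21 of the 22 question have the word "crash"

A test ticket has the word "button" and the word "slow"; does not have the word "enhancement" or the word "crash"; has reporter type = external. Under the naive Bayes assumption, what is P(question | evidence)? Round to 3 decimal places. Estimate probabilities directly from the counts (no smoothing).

0.004

defect: (34/101) × (3/34) × (15/34) × (17/34) × (27/34) × (6/34) ≈ 0.000918204
enhancement: (45/101) × (36/45) × (9/45) × (34/45) × (21/45) × (38/45) ≈ 0.0212254
question: (22/101) × (1/22) × (13/22) × (12/22) × (14/22) × (1/22) ≈ 0.0000923083
P(question | x) = 0.0000923083 / 0.0222359123 ≈ 0.004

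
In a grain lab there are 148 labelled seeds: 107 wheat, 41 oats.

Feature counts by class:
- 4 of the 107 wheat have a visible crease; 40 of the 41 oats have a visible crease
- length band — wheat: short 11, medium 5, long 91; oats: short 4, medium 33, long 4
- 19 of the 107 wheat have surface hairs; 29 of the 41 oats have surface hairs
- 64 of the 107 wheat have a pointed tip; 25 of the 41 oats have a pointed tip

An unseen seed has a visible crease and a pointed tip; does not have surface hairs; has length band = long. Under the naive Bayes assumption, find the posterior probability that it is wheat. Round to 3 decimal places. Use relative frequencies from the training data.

0.706

wheat: (107/148) × (4/107) × (91/107) × (88/107) × (64/107) ≈ 0.0113071
oats: (41/148) × (40/41) × (4/41) × (12/41) × (25/41) ≈ 0.00470574
P(wheat | x) = 0.0113071 / 0.01601284 ≈ 0.706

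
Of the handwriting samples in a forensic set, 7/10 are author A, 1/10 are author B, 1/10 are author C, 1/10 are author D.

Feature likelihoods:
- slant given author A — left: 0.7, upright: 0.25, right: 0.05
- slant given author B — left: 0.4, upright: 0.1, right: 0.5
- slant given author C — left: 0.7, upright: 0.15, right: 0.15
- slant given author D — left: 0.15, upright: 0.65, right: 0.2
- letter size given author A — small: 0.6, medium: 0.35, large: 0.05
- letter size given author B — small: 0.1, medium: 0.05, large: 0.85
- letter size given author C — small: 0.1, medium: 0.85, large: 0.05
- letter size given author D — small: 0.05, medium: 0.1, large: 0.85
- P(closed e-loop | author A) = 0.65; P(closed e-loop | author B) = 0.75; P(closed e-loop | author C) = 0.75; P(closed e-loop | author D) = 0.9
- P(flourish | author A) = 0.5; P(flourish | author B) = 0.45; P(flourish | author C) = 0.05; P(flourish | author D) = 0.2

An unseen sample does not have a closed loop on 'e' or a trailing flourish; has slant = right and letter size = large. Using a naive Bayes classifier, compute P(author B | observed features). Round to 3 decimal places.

0.760

author A: 0.7 × 0.05 × 0.05 × (1−0.65) × (1−0.5) = 0.00030625
author B: 0.1 × 0.5 × 0.85 × (1−0.75) × (1−0.45) = 0.00584375
author C: 0.1 × 0.15 × 0.05 × (1−0.75) × (1−0.05) = 0.000178125
author D: 0.1 × 0.2 × 0.85 × (1−0.9) × (1−0.2) = 0.00136
P(author B | x) = 0.00584375 / 0.007688125 ≈ 0.760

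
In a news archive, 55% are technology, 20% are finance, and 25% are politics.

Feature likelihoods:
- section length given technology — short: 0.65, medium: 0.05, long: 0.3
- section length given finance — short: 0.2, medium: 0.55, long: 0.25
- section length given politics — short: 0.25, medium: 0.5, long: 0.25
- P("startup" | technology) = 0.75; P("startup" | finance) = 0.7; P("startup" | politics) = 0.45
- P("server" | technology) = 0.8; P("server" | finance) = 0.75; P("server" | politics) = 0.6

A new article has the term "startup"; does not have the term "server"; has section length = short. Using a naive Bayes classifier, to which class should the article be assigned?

technology

technology: 0.55 × 0.65 × 0.75 × (1−0.8) = 0.053625
finance: 0.2 × 0.2 × 0.7 × (1−0.75) = 0.007
politics: 0.25 × 0.25 × 0.45 × (1−0.6) = 0.01125
Highest score → technology.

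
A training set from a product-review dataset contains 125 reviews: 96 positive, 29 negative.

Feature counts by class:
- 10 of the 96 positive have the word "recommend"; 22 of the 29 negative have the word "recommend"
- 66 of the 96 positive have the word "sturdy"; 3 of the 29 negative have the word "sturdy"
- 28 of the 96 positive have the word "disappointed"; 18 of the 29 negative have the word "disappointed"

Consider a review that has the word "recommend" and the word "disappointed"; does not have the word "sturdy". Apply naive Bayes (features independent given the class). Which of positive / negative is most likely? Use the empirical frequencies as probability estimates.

negative

positive: (96/125) × (10/96) × (30/96) × (28/96) ≈ 0.00729167
negative: (29/125) × (22/29) × (26/29) × (18/29) ≈ 0.0979405
Highest score → negative.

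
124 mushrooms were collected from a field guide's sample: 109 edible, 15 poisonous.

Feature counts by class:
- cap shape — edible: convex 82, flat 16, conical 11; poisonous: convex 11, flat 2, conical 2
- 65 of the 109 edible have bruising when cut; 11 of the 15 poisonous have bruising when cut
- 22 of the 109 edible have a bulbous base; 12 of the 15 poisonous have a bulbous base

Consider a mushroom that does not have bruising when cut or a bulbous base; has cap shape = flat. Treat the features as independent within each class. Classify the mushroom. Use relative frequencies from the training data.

edible: (109/124) × (16/109) × (44/109) × (87/109) ≈ 0.0415736
poisonous: (15/124) × (2/15) × (4/15) × (3/15) ≈ 0.000860215
Highest score → edible.

edible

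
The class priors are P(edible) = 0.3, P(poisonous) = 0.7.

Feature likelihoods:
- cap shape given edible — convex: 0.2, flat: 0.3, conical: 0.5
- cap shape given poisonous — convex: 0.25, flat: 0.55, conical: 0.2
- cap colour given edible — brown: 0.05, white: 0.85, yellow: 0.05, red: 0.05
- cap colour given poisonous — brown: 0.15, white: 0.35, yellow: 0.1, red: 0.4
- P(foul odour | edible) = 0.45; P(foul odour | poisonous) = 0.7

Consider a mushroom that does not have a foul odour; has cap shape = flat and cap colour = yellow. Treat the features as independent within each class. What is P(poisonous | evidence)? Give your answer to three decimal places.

edible: 0.3 × 0.3 × 0.05 × (1−0.45) = 0.002475
poisonous: 0.7 × 0.55 × 0.1 × (1−0.7) = 0.01155
P(poisonous | x) = 0.01155 / 0.014025 ≈ 0.824

0.824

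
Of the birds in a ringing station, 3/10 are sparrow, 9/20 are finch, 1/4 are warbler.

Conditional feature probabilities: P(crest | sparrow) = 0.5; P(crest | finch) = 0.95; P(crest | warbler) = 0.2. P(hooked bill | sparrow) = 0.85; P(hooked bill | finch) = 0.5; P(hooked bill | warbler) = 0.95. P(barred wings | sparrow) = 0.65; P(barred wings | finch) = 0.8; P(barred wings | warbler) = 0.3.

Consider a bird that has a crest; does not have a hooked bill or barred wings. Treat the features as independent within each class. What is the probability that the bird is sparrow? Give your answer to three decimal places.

0.150

sparrow: 0.3 × 0.5 × (1−0.85) × (1−0.65) = 0.007875
finch: 0.45 × 0.95 × (1−0.5) × (1−0.8) = 0.04275
warbler: 0.25 × 0.2 × (1−0.95) × (1−0.3) = 0.00175
P(sparrow | x) = 0.007875 / 0.052375 ≈ 0.150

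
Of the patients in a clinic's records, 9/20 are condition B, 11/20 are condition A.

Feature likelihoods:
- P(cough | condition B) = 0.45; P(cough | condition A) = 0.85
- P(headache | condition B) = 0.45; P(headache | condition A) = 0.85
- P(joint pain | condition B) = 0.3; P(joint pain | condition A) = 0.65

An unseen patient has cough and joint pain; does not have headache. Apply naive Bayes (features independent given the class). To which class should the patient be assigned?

condition A

condition B: 0.45 × 0.45 × (1−0.45) × 0.3 = 0.0334125
condition A: 0.55 × 0.85 × (1−0.85) × 0.65 = 0.04558125
Highest score → condition A.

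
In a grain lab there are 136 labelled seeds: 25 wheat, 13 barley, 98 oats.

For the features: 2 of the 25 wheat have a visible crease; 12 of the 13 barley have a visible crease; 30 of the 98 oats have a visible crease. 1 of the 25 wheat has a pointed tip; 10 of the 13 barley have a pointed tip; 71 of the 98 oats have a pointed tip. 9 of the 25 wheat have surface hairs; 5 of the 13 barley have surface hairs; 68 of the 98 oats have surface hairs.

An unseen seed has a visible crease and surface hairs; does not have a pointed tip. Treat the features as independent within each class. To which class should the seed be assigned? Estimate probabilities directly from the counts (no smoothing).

oats

wheat: (25/136) × (2/25) × (24/25) × (9/25) ≈ 0.00508235
barley: (13/136) × (12/13) × (3/13) × (5/13) ≈ 0.00783153
oats: (98/136) × (30/98) × (27/98) × (68/98) ≈ 0.0421699
Highest score → oats.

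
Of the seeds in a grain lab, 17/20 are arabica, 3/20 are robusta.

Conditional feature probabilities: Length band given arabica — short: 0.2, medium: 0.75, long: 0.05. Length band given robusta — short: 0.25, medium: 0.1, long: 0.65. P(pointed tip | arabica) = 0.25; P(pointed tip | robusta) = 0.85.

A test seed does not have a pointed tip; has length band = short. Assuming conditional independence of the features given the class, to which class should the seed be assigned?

arabica

arabica: 0.85 × 0.2 × (1−0.25) = 0.1275
robusta: 0.15 × 0.25 × (1−0.85) = 0.005625
Highest score → arabica.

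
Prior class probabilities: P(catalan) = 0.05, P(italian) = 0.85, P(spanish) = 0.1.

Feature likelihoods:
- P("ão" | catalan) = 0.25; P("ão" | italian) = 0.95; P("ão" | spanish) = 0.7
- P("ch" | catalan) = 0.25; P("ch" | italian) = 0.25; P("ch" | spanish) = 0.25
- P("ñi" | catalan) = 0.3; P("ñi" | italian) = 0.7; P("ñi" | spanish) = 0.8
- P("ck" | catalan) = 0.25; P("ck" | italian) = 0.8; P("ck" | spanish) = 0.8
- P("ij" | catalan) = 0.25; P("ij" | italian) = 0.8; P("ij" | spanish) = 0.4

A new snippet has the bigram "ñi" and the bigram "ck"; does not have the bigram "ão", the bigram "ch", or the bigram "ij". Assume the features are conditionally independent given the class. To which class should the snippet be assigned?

spanish

catalan: 0.05 × (1−0.25) × (1−0.25) × 0.3 × 0.25 × (1−0.25) = 0.00158203125
italian: 0.85 × (1−0.95) × (1−0.25) × 0.7 × 0.8 × (1−0.8) = 0.00357
spanish: 0.1 × (1−0.7) × (1−0.25) × 0.8 × 0.8 × (1−0.4) = 0.00864
Highest score → spanish.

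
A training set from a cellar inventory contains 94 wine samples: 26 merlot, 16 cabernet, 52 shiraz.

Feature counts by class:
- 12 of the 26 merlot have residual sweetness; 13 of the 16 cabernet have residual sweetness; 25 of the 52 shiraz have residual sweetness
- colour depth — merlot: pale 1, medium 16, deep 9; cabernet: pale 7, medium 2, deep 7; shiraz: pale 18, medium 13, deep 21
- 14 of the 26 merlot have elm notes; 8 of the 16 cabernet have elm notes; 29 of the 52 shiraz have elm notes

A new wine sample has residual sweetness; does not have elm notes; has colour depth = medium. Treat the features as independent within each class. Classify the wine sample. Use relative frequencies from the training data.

merlot

merlot: (26/94) × (12/26) × (16/26) × (12/26) ≈ 0.0362583
cabernet: (16/94) × (13/16) × (2/16) × (8/16) ≈ 0.00864362
shiraz: (52/94) × (25/52) × (13/52) × (23/52) ≈ 0.0294088
Highest score → merlot.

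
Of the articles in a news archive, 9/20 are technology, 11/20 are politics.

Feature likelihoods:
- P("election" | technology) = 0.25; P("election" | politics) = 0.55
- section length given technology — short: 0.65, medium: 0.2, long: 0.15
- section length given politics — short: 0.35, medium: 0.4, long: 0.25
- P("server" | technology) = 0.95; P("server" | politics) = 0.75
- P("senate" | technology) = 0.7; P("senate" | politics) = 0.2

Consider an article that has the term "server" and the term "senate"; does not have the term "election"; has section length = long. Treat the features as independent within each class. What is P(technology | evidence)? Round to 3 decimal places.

technology: 0.45 × (1−0.25) × 0.15 × 0.95 × 0.7 = 0.033665625
politics: 0.55 × (1−0.55) × 0.25 × 0.75 × 0.2 = 0.00928125
P(technology | x) = 0.033665625 / 0.042946875 ≈ 0.784

0.784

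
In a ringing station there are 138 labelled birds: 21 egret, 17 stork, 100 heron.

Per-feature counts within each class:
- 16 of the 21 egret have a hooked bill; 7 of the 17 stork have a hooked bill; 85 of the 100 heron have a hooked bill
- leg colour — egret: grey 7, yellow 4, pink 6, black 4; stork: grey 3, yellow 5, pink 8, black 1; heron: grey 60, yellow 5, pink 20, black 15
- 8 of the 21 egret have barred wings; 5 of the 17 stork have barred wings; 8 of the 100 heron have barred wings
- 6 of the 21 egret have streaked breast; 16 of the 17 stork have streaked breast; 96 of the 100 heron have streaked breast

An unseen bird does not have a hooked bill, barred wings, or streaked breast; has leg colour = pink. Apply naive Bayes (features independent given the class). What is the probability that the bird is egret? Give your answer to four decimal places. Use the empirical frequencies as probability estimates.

0.6738

egret: (21/138) × (5/21) × (6/21) × (13/21) × (15/21) ≈ 0.0045774
stork: (17/138) × (10/17) × (8/17) × (12/17) × (1/17) ≈ 0.00141594
heron: (100/138) × (15/100) × (20/100) × (92/100) × (4/100) = 0.0008
P(egret | x) = 0.0045774 / 0.00679334 ≈ 0.6738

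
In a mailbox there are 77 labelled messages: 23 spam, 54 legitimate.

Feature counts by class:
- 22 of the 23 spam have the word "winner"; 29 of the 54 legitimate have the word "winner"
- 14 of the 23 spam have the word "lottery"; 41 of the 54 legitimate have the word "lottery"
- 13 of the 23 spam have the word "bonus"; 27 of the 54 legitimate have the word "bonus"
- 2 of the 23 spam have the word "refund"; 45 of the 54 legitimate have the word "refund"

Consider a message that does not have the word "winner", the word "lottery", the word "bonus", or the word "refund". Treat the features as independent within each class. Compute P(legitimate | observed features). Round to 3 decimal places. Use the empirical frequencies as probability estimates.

0.764

spam: (23/77) × (1/23) × (9/23) × (10/23) × (21/23) ≈ 0.00201738
legitimate: (54/77) × (25/54) × (13/54) × (27/54) × (9/54) ≈ 0.00651355
P(legitimate | x) = 0.00651355 / 0.00853093 ≈ 0.764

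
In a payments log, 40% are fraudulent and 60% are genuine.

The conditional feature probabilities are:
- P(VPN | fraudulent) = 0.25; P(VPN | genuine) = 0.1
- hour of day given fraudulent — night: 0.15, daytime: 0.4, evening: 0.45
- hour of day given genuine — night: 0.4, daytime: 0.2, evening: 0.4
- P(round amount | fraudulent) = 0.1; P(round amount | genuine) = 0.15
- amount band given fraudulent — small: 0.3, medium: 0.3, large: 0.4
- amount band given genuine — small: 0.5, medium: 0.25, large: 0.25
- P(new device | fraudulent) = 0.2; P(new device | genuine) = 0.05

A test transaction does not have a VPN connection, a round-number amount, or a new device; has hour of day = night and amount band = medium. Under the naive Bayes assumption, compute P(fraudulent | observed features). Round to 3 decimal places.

fraudulent: 0.4 × (1−0.25) × 0.15 × (1−0.1) × 0.3 × (1−0.2) = 0.00972
genuine: 0.6 × (1−0.1) × 0.4 × (1−0.15) × 0.25 × (1−0.05) = 0.043605
P(fraudulent | x) = 0.00972 / 0.053325 ≈ 0.182

0.182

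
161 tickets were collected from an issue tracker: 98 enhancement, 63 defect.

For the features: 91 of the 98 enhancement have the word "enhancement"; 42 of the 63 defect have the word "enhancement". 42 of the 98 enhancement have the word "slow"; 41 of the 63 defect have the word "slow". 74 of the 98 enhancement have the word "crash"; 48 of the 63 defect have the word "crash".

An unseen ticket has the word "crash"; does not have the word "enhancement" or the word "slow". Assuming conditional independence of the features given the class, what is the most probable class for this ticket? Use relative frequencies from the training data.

enhancement: (98/161) × (7/98) × (56/98) × (74/98) ≈ 0.0187603
defect: (63/161) × (21/63) × (22/63) × (48/63) ≈ 0.0347037
Highest score → defect.

defect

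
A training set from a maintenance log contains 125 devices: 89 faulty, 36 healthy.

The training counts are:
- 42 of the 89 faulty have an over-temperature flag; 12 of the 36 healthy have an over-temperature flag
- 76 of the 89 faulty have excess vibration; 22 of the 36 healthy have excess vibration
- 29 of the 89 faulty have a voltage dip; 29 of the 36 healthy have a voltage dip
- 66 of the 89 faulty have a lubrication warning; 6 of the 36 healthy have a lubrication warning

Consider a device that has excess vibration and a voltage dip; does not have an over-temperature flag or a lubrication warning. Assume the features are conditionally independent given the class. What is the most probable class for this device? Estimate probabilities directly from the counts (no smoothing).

faulty: (89/125) × (47/89) × (76/89) × (29/89) × (23/89) ≈ 0.0270369
healthy: (36/125) × (24/36) × (22/36) × (29/36) × (30/36) ≈ 0.0787654
Highest score → healthy.

healthy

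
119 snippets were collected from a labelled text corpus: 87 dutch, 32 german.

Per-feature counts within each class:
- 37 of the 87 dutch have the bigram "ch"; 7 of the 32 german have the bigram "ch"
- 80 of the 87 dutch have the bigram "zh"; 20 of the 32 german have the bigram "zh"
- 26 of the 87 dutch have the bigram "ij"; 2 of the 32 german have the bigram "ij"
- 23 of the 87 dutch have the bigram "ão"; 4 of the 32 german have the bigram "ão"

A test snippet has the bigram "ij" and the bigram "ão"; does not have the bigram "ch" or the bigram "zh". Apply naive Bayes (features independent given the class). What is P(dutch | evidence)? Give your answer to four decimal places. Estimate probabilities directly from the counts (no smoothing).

0.8127

dutch: (87/119) × (50/87) × (7/87) × (26/87) × (23/87) ≈ 0.00267094
german: (32/119) × (25/32) × (12/32) × (2/32) × (4/32) ≈ 0.000615481
P(dutch | x) = 0.00267094 / 0.003286421 ≈ 0.8127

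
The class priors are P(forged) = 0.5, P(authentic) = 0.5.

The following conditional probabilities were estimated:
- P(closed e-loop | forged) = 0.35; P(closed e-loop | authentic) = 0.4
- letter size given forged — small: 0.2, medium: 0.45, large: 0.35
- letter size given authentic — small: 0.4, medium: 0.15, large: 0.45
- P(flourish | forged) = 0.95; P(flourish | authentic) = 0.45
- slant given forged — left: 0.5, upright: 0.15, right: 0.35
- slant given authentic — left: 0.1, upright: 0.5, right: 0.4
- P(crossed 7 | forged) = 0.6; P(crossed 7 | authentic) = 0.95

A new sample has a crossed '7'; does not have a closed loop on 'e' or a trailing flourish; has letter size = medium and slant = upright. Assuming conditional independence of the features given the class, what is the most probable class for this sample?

authentic

forged: 0.5 × (1−0.35) × 0.45 × (1−0.95) × 0.15 × 0.6 = 0.000658125
authentic: 0.5 × (1−0.4) × 0.15 × (1−0.45) × 0.5 × 0.95 = 0.01175625
Highest score → authentic.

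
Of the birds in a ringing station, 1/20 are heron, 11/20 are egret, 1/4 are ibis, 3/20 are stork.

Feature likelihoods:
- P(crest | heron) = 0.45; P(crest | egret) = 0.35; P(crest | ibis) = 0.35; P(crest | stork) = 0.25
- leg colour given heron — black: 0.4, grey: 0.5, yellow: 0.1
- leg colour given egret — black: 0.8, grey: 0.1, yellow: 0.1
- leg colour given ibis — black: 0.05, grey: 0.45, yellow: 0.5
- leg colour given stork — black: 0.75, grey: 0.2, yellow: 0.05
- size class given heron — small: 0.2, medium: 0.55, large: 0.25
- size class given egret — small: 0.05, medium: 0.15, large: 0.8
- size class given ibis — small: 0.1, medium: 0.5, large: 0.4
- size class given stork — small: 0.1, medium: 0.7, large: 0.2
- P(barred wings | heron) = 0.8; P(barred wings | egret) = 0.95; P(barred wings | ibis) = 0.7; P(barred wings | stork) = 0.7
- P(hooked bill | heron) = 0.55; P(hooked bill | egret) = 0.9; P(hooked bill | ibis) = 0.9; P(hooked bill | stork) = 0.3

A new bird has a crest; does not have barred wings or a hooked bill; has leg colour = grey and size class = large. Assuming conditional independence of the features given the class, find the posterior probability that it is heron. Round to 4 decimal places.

heron: 0.05 × 0.45 × 0.5 × 0.25 × (1−0.8) × (1−0.55) = 0.000253125
egret: 0.55 × 0.35 × 0.1 × 0.8 × (1−0.95) × (1−0.9) = 0.000077
ibis: 0.25 × 0.35 × 0.45 × 0.4 × (1−0.7) × (1−0.9) = 0.0004725
stork: 0.15 × 0.25 × 0.2 × 0.2 × (1−0.7) × (1−0.3) = 0.000315
P(heron | x) = 0.000253125 / 0.001117625 ≈ 0.2265

0.2265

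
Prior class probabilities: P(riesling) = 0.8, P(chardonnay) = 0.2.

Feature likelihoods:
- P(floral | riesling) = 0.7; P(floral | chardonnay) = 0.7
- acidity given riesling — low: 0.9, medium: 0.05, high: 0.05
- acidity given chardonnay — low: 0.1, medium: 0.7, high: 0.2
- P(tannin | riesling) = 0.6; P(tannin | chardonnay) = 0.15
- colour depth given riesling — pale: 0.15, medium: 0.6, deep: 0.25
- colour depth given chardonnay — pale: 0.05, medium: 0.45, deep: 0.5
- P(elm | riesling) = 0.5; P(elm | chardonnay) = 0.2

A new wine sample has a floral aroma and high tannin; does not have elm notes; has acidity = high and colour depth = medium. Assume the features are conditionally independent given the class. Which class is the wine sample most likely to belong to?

riesling

riesling: 0.8 × 0.7 × 0.05 × 0.6 × 0.6 × (1−0.5) = 0.00504
chardonnay: 0.2 × 0.7 × 0.2 × 0.15 × 0.45 × (1−0.2) = 0.001512
Highest score → riesling.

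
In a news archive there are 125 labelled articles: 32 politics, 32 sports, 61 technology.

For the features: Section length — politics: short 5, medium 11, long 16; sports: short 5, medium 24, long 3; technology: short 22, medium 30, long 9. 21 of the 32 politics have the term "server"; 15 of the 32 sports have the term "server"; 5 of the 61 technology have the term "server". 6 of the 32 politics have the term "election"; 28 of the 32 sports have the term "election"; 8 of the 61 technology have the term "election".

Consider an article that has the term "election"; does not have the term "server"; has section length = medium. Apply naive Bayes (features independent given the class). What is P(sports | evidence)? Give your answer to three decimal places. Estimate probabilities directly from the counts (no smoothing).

politics: (32/125) × (11/32) × (11/32) × (6/32) = 0.005671875
sports: (32/125) × (24/32) × (17/32) × (28/32) = 0.08925
technology: (61/125) × (30/61) × (56/61) × (8/61) ≈ 0.0288955
P(sports | x) = 0.08925 / 0.123817375 ≈ 0.721

0.721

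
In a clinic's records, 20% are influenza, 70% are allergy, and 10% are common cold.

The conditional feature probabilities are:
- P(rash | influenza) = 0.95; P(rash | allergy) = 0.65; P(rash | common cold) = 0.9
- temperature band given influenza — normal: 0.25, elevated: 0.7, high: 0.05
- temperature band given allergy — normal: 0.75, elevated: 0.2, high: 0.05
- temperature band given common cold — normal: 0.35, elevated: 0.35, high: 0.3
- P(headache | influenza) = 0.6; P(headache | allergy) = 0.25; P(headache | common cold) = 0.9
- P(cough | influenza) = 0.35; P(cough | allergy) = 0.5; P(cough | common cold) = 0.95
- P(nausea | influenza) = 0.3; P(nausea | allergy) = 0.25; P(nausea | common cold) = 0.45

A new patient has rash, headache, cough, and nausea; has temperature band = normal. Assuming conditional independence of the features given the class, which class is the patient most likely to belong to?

influenza: 0.2 × 0.95 × 0.25 × 0.6 × 0.35 × 0.3 = 0.0029925
allergy: 0.7 × 0.65 × 0.75 × 0.25 × 0.5 × 0.25 = 0.0106640625
common cold: 0.1 × 0.9 × 0.35 × 0.9 × 0.95 × 0.45 = 0.012119625
Highest score → common cold.

common cold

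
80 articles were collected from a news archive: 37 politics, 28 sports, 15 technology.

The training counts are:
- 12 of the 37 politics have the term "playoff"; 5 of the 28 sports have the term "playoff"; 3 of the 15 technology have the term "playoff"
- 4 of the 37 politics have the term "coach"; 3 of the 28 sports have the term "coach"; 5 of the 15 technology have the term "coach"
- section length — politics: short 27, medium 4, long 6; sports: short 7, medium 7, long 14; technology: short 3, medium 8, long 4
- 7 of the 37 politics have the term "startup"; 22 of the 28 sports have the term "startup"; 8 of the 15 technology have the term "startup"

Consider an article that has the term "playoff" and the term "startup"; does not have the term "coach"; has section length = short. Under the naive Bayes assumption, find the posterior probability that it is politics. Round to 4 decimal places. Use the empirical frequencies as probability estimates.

0.5754

politics: (37/80) × (12/37) × (33/37) × (27/37) × (7/37) ≈ 0.0184698
sports: (28/80) × (5/28) × (25/28) × (7/28) × (22/28) ≈ 0.0109614
technology: (15/80) × (3/15) × (10/15) × (3/15) × (8/15) ≈ 0.00266667
P(politics | x) = 0.0184698 / 0.03209787 ≈ 0.5754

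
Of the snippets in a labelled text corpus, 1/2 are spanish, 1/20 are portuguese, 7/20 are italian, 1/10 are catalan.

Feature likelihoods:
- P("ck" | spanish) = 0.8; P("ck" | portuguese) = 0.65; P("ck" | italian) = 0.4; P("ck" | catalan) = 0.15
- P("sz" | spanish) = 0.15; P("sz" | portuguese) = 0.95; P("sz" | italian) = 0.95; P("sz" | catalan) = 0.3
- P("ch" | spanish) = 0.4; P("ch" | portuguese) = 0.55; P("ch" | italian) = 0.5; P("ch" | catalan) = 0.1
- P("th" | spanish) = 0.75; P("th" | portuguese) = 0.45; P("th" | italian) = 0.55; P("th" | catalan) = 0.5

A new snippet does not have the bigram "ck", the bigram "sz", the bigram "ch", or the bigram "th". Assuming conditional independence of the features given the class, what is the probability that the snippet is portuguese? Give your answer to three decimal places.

spanish: 0.5 × (1−0.8) × (1−0.15) × (1−0.4) × (1−0.75) = 0.01275
portuguese: 0.05 × (1−0.65) × (1−0.95) × (1−0.55) × (1−0.45) = 0.0002165625
italian: 0.35 × (1−0.4) × (1−0.95) × (1−0.5) × (1−0.55) = 0.0023625
catalan: 0.1 × (1−0.15) × (1−0.3) × (1−0.1) × (1−0.5) = 0.026775
P(portuguese | x) = 0.0002165625 / 0.0421040625 ≈ 0.005

0.005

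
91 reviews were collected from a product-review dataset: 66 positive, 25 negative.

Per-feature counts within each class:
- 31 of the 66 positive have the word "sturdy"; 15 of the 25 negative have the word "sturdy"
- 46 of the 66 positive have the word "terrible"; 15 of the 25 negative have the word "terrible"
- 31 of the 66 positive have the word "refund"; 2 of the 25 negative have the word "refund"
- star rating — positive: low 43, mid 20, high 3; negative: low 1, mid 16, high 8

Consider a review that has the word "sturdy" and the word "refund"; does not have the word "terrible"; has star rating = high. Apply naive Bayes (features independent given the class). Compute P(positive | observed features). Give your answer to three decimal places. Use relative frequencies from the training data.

0.566

positive: (66/91) × (31/66) × (20/66) × (31/66) × (3/66) ≈ 0.00220395
negative: (25/91) × (15/25) × (10/25) × (2/25) × (8/25) ≈ 0.00168791
P(positive | x) = 0.00220395 / 0.00389186 ≈ 0.566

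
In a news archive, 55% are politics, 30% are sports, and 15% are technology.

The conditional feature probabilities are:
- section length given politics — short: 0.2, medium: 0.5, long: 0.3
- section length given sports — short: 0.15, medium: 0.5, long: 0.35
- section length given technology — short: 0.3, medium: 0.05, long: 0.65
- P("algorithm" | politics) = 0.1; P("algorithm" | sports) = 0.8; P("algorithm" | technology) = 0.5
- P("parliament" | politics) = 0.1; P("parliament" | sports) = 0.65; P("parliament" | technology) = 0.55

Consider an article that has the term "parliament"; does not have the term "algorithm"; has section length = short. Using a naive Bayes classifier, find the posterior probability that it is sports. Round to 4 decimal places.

0.2080

politics: 0.55 × 0.2 × (1−0.1) × 0.1 = 0.0099
sports: 0.3 × 0.15 × (1−0.8) × 0.65 = 0.00585
technology: 0.15 × 0.3 × (1−0.5) × 0.55 = 0.012375
P(sports | x) = 0.00585 / 0.028125 ≈ 0.2080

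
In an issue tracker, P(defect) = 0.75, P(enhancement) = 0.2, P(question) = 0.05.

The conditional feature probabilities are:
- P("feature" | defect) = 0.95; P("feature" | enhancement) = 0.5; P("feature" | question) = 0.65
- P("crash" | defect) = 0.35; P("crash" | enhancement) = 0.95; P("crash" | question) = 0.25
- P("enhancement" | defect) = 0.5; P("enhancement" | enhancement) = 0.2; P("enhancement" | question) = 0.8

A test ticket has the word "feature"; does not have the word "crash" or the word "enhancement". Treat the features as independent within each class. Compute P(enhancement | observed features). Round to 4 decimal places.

defect: 0.75 × 0.95 × (1−0.35) × (1−0.5) = 0.2315625
enhancement: 0.2 × 0.5 × (1−0.95) × (1−0.2) = 0.004
question: 0.05 × 0.65 × (1−0.25) × (1−0.8) = 0.004875
P(enhancement | x) = 0.004 / 0.2404375 ≈ 0.0166

0.0166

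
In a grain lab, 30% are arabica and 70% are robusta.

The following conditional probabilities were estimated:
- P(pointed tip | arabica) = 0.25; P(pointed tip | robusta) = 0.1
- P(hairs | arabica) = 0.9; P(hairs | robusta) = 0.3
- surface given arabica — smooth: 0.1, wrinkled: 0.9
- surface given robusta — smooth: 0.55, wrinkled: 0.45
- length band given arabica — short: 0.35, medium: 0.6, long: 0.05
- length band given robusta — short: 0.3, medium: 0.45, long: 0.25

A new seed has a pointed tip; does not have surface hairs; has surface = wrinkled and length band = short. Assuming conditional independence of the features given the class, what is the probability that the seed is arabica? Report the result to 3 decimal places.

0.263

arabica: 0.3 × 0.25 × (1−0.9) × 0.9 × 0.35 = 0.0023625
robusta: 0.7 × 0.1 × (1−0.3) × 0.45 × 0.3 = 0.006615
P(arabica | x) = 0.0023625 / 0.0089775 ≈ 0.263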